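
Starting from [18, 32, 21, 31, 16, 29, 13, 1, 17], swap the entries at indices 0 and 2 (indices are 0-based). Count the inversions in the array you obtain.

27 inversions

Positions 0 and 2 hold 18 and 21; after swapping, the array is [21, 32, 18, 31, 16, 29, 13, 1, 17].
Count, for each position, how many later elements it exceeds:
21: 5
32: 7
18: 4
31: 5
16: 2
29: 3
13: 1
1: 0
17: 0
Sum: 5 + 7 + 4 + 5 + 2 + 3 + 1 + 0 + 0 = 27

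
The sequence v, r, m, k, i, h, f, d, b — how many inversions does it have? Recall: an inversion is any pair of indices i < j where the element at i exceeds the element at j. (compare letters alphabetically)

36 inversions

Element-by-element contributions:
v → r, m, k, i, h, f, d, b → 8
r → m, k, i, h, f, d, b → 7
m → k, i, h, f, d, b → 6
k → i, h, f, d, b → 5
i → h, f, d, b → 4
h → f, d, b → 3
f → d, b → 2
d → b → 1
b → none → 0
Sum: 8 + 7 + 6 + 5 + 4 + 3 + 2 + 1 + 0 = 36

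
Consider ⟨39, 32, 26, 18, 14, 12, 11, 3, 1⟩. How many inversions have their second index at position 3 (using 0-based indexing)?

The element at index 3 is 18.
Elements before it: 39, 32, 26
Those larger than 18: 39, 32, 26

3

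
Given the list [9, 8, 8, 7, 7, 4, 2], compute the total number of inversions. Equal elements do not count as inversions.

Count, for each position, how many later elements it exceeds:
9 → 8, 8, 7, 7, 4, 2 → 6
8 → 7, 7, 4, 2 → 4
8 → 7, 7, 4, 2 → 4
7 → 4, 2 → 2
7 → 4, 2 → 2
4 → 2 → 1
2 → none → 0
Sum: 6 + 4 + 4 + 2 + 2 + 1 + 0 = 19

19 inversions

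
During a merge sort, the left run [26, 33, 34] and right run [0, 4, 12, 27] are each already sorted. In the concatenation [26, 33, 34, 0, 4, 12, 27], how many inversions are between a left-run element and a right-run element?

Cross-inversions: 11

For each element r of the right run, count left-run elements greater than r:
r = 0: 26, 33, 34 → 3
r = 4: 26, 33, 34 → 3
r = 12: 26, 33, 34 → 3
r = 27: 33, 34 → 2
Cross-inversions: 3 + 3 + 3 + 2 = 11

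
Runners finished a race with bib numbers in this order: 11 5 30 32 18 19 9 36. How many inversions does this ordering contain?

Count, for each position, how many later elements it exceeds:
11 → 5, 9 → 2
5 → none → 0
30 → 18, 19, 9 → 3
32 → 18, 19, 9 → 3
18 → 9 → 1
19 → 9 → 1
9 → none → 0
36 → none → 0
Sum: 2 + 0 + 3 + 3 + 1 + 1 + 0 + 0 = 10

There are 10 inversions.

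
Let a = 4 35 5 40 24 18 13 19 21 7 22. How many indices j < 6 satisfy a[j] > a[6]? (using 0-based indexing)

The element at index 6 is 13.
Elements before it: 4, 35, 5, 40, 24, 18
Those larger than 13: 35, 40, 24, 18

4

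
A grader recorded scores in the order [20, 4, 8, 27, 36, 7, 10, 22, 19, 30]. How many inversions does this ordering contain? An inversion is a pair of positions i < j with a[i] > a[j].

16 inversions

Sweep left to right; for each value list the smaller values that follow it:
20 → 4, 8, 7, 10, 19 → 5
4 → none → 0
8 → 7 → 1
27 → 7, 10, 22, 19 → 4
36 → 7, 10, 22, 19, 30 → 5
7 → none → 0
10 → none → 0
22 → 19 → 1
19 → none → 0
30 → none → 0
Sum: 5 + 0 + 1 + 4 + 5 + 0 + 0 + 1 + 0 + 0 = 16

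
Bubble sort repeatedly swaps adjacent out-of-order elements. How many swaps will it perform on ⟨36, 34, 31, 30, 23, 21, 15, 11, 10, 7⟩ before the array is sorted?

The minimum number of adjacent swaps to sort an array equals its inversion count, since every such swap removes exactly one inversion.
Count inversions — for each element, later elements that are smaller:
36: 34, 31, 30, 23, 21, 15, 11, 10, 7 → 9
34: 31, 30, 23, 21, 15, 11, 10, 7 → 8
31: 30, 23, 21, 15, 11, 10, 7 → 7
30: 23, 21, 15, 11, 10, 7 → 6
23: 21, 15, 11, 10, 7 → 5
21: 15, 11, 10, 7 → 4
15: 11, 10, 7 → 3
11: 10, 7 → 2
10: 7 → 1
7: none → 0
Total inversions: 9 + 8 + 7 + 6 + 5 + 4 + 3 + 2 + 1 + 0 = 45

45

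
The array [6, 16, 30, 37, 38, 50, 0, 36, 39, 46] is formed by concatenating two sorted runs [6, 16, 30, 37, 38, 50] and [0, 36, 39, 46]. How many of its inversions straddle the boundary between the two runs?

11 cross-inversions

Take each right-half value and tally the left-half values above it:
r = 0: 6, 16, 30, 37, 38, 50 → 6
r = 36: 37, 38, 50 → 3
r = 39: 50 → 1
r = 46: 50 → 1
Cross-inversions: 6 + 3 + 1 + 1 = 11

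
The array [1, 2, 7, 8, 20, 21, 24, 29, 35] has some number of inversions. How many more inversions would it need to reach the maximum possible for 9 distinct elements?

36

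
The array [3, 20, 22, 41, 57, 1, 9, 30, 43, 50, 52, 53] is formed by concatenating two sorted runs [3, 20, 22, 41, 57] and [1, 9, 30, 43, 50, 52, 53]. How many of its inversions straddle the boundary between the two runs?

Count, for every r in R, how many entries of L exceed r:
r = 1: 3, 20, 22, 41, 57 → 5
r = 9: 20, 22, 41, 57 → 4
r = 30: 41, 57 → 2
r = 43: 57 → 1
r = 50: 57 → 1
r = 52: 57 → 1
r = 53: 57 → 1
Cross-inversions: 5 + 4 + 2 + 1 + 1 + 1 + 1 = 15

15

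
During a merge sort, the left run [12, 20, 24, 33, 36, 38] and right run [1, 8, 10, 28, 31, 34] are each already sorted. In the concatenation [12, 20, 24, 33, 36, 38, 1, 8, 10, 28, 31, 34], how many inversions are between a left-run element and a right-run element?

26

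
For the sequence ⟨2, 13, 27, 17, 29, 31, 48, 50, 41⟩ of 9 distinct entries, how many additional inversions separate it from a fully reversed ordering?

Maximum inversions for 9 distinct elements is C(9, 2) = 9·8/2 = 36.
Current inversions — for each element, count later smaller elements:
2: 0
13: 0
27: 1
17: 0
29: 0
31: 0
48: 1
50: 1
41: 0
Current total: 0 + 0 + 1 + 0 + 0 + 0 + 1 + 1 + 0 = 3
Shortfall: 36 − 3 = 33

33 inversions short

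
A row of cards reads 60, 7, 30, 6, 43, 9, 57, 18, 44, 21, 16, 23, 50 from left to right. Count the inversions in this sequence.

For each element, count later entries that are smaller:
60: 12
7: 1
30: 6
6: 0
43: 5
9: 0
57: 6
18: 1
44: 3
21: 1
16: 0
23: 0
50: 0
Sum: 12 + 1 + 6 + 0 + 5 + 0 + 6 + 1 + 3 + 1 + 0 + 0 + 0 = 35

Out-of-order pairs: 35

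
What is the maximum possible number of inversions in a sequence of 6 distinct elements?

15 inversions

A reversed (strictly descending) arrangement makes every pair an inversion, giving C(6, 2) inversions.
C(6, 2) = 6·5/2 = 15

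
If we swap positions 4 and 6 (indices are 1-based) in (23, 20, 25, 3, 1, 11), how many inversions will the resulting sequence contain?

12 inversions

Positions 4 and 6 hold 3 and 11; after swapping, the array is [23, 20, 25, 11, 1, 3].
For each element, count later entries that are smaller:
23 → 20, 11, 1, 3 → 4
20 → 11, 1, 3 → 3
25 → 11, 1, 3 → 3
11 → 1, 3 → 2
1 → none → 0
3 → none → 0
Sum: 4 + 3 + 3 + 2 + 0 + 0 = 12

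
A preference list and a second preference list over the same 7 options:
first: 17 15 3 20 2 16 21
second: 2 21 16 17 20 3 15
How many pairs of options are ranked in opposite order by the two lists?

16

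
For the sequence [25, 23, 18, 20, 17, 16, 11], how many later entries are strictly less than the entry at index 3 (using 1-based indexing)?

The element at index 3 is 18.
Elements after it: 20, 17, 16, 11
Those smaller than 18: 17, 16, 11

3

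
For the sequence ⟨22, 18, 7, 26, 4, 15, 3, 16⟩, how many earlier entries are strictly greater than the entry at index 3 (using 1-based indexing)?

2 such elements

The element at index 3 is 7.
Elements before it: 22, 18
Those larger than 7: 22, 18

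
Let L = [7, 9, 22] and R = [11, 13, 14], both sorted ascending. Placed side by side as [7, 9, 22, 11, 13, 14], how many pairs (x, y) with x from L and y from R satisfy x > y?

There are 3 split inversions.

For each element r of the right run, count left-run elements greater than r:
r = 11: 22 → 1
r = 13: 22 → 1
r = 14: 22 → 1
Cross-inversions: 1 + 1 + 1 = 3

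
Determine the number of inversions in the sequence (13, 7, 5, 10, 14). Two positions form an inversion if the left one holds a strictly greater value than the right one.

Listing every pair i<j with a[i]>a[j] (using 0-based positions):
(0,1): 13 > 7
(0,2): 13 > 5
(0,3): 13 > 10
(1,2): 7 > 5
That's 4 pairs.

There are 4 inversions.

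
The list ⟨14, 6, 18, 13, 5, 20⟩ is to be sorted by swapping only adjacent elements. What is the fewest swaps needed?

7 adjacent swaps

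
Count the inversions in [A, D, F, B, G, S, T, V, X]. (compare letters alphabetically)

For each element, count later entries that are smaller:
A: 0
D: 1
F: 1
B: 0
G: 0
S: 0
T: 0
V: 0
X: 0
Sum: 0 + 1 + 1 + 0 + 0 + 0 + 0 + 0 + 0 = 2

2 inversions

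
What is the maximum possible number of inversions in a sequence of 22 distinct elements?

A reversed (strictly descending) arrangement makes every pair an inversion, giving C(22, 2) inversions.
C(22, 2) = 22·21/2 = 231

231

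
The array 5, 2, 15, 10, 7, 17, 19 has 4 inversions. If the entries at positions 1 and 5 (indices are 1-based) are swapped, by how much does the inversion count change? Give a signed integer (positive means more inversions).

Positions 1 and 5 hold 5 and 7; after swapping, the array is [7, 2, 15, 10, 5, 17, 19].
Sweep left to right; for each value list the smaller values that follow it:
7 → 2, 5 → 2
2 → none → 0
15 → 10, 5 → 2
10 → 5 → 1
5 → none → 0
17 → none → 0
19 → none → 0
Sum: 2 + 0 + 2 + 1 + 0 + 0 + 0 = 5
Change: 5 − 4 = +1

+1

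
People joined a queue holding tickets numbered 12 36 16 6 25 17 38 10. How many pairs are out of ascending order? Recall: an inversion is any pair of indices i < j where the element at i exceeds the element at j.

Inversions: 13

For each element, count later entries that are smaller:
12: 2
36: 5
16: 2
6: 0
25: 2
17: 1
38: 1
10: 0
Sum: 2 + 5 + 2 + 0 + 2 + 1 + 1 + 0 = 13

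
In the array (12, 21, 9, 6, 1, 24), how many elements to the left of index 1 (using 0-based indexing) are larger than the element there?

The element at index 1 is 21.
Elements before it: 12
None of them are larger than 21.

0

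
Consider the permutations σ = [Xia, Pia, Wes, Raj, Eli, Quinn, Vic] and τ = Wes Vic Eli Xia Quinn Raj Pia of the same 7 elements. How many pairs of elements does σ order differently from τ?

13 discordant pairs

Assign each item its position (1..7) in the first ordering, then rewrite the second ordering as that position sequence:
positions: Xia→1, Pia→2, Wes→3, Raj→4, Eli→5, Quinn→6, Vic→7
second ordering as positions: [3, 7, 5, 1, 6, 4, 2]
Discordant pairs = inversions in this position sequence.
3: 1, 2 → 2
7: 5, 1, 6, 4, 2 → 5
5: 1, 4, 2 → 3
1: 0
6: 4, 2 → 2
4: 2 → 1
2: 0
Total: 2 + 5 + 3 + 0 + 2 + 1 + 0 = 13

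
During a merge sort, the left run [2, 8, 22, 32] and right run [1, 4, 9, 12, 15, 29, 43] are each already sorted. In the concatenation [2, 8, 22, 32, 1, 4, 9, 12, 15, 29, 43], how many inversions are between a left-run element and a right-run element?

Count, for every r in R, how many entries of L exceed r:
r = 1: 2, 8, 22, 32 → 4
r = 4: 8, 22, 32 → 3
r = 9: 22, 32 → 2
r = 12: 22, 32 → 2
r = 15: 22, 32 → 2
r = 29: 32 → 1
r = 43: none → 0
Cross-inversions: 4 + 3 + 2 + 2 + 2 + 1 + 0 = 14

14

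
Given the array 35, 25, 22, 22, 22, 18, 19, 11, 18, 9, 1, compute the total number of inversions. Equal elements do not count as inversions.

Sweep left to right; for each value list the smaller values that follow it:
35 → 25, 22, 22, 22, 18, 19, 11, 18, 9, 1 → 10
25 → 22, 22, 22, 18, 19, 11, 18, 9, 1 → 9
22 → 18, 19, 11, 18, 9, 1 → 6
22 → 18, 19, 11, 18, 9, 1 → 6
22 → 18, 19, 11, 18, 9, 1 → 6
18 → 11, 9, 1 → 3
19 → 11, 18, 9, 1 → 4
11 → 9, 1 → 2
18 → 9, 1 → 2
9 → 1 → 1
1 → none → 0
Sum: 10 + 9 + 6 + 6 + 6 + 3 + 4 + 2 + 2 + 1 + 0 = 49

Inversions: 49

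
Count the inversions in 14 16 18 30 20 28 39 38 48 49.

3

Sweep left to right; for each value list the smaller values that follow it:
14 → none → 0
16 → none → 0
18 → none → 0
30 → 20, 28 → 2
20 → none → 0
28 → none → 0
39 → 38 → 1
38 → none → 0
48 → none → 0
49 → none → 0
Sum: 0 + 0 + 0 + 2 + 0 + 0 + 1 + 0 + 0 + 0 = 3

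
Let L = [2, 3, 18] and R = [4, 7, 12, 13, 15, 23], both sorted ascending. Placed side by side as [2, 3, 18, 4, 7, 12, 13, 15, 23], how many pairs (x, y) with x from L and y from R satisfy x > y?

5

Take each right-half value and tally the left-half values above it:
r = 4: 18 → 1
r = 7: 18 → 1
r = 12: 18 → 1
r = 13: 18 → 1
r = 15: 18 → 1
r = 23: none → 0
Cross-inversions: 1 + 1 + 1 + 1 + 1 + 0 = 5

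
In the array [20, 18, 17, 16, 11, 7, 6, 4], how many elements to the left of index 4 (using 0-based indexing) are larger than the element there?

The element at index 4 is 11.
Elements before it: 20, 18, 17, 16
Those larger than 11: 20, 18, 17, 16

4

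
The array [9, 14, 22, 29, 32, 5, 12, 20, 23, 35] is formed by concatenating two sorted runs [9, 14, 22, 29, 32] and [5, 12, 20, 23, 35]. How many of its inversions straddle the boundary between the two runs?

14

For each element r of the right run, count left-run elements greater than r:
r = 5: 9, 14, 22, 29, 32 → 5
r = 12: 14, 22, 29, 32 → 4
r = 20: 22, 29, 32 → 3
r = 23: 29, 32 → 2
r = 35: none → 0
Cross-inversions: 5 + 4 + 3 + 2 + 0 = 14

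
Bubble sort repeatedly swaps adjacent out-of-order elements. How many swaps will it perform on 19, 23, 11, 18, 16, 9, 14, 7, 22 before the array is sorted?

24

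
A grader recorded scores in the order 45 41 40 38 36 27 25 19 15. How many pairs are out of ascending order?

36 out-of-order pairs

Count, for each position, how many later elements it exceeds:
45: 8
41: 7
40: 6
38: 5
36: 4
27: 3
25: 2
19: 1
15: 0
Sum: 8 + 7 + 6 + 5 + 4 + 3 + 2 + 1 + 0 = 36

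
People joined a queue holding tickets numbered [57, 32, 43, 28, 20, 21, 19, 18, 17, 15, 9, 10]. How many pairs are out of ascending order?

For each element, count later entries that are smaller:
57: 11
32: 9
43: 9
28: 8
20: 6
21: 6
19: 5
18: 4
17: 3
15: 2
9: 0
10: 0
Sum: 11 + 9 + 9 + 8 + 6 + 6 + 5 + 4 + 3 + 2 + 0 + 0 = 63

63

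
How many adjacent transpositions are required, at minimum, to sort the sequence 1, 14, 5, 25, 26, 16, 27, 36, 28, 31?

5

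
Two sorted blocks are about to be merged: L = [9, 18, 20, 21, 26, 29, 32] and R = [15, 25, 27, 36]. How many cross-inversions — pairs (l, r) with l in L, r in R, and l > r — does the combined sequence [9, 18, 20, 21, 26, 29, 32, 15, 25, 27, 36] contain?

Cross-inversions: 11

For each element r of the right run, count left-run elements greater than r:
r = 15: 18, 20, 21, 26, 29, 32 → 6
r = 25: 26, 29, 32 → 3
r = 27: 29, 32 → 2
r = 36: none → 0
Cross-inversions: 6 + 3 + 2 + 0 = 11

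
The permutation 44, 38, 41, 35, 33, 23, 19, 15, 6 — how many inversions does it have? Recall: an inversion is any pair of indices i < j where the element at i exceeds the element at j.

Sweep left to right; for each value list the smaller values that follow it:
44 → 38, 41, 35, 33, 23, 19, 15, 6 → 8
38 → 35, 33, 23, 19, 15, 6 → 6
41 → 35, 33, 23, 19, 15, 6 → 6
35 → 33, 23, 19, 15, 6 → 5
33 → 23, 19, 15, 6 → 4
23 → 19, 15, 6 → 3
19 → 15, 6 → 2
15 → 6 → 1
6 → none → 0
Sum: 8 + 6 + 6 + 5 + 4 + 3 + 2 + 1 + 0 = 35

35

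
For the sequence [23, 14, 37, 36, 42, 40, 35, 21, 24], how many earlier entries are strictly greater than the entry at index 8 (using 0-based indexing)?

The element at index 8 is 24.
Elements before it: 23, 14, 37, 36, 42, 40, 35, 21
Those larger than 24: 37, 36, 42, 40, 35

5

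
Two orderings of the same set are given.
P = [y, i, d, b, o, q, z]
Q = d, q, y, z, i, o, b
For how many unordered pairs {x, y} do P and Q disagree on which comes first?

10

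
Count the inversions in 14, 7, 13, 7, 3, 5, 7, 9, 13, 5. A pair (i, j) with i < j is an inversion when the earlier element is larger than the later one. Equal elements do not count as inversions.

For each element, count later entries that are smaller:
14: 9
7: 3
13: 6
7: 3
3: 0
5: 0
7: 1
9: 1
13: 1
5: 0
Sum: 9 + 3 + 6 + 3 + 0 + 0 + 1 + 1 + 1 + 0 = 24

24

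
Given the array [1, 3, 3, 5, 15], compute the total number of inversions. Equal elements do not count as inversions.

0 inversions

Element-by-element contributions:
1: 0
3: 0
3: 0
5: 0
15: 0
Sum: 0 + 0 + 0 + 0 + 0 = 0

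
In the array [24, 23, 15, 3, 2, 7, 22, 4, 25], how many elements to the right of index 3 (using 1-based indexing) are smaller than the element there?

4 such elements

The element at index 3 is 15.
Elements after it: 3, 2, 7, 22, 4, 25
Those smaller than 15: 3, 2, 7, 4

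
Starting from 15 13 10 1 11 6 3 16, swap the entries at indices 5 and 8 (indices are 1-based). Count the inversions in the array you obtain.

Positions 5 and 8 hold 11 and 16; after swapping, the array is [15, 13, 10, 1, 16, 6, 3, 11].
Count, for each position, how many later elements it exceeds:
15 → 13, 10, 1, 6, 3, 11 → 6
13 → 10, 1, 6, 3, 11 → 5
10 → 1, 6, 3 → 3
1 → none → 0
16 → 6, 3, 11 → 3
6 → 3 → 1
3 → none → 0
11 → none → 0
Sum: 6 + 5 + 3 + 0 + 3 + 1 + 0 + 0 = 18

18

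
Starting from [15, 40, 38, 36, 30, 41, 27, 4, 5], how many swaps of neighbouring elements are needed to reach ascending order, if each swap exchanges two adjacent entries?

25

Each adjacent swap fixes exactly one inversion, so the minimum swap count equals the number of inversions.
Count inversions — for each element, later elements that are smaller:
15: 4, 5 → 2
40: 38, 36, 30, 27, 4, 5 → 6
38: 36, 30, 27, 4, 5 → 5
36: 30, 27, 4, 5 → 4
30: 27, 4, 5 → 3
41: 27, 4, 5 → 3
27: 4, 5 → 2
4: none → 0
5: none → 0
Total inversions: 2 + 6 + 5 + 4 + 3 + 3 + 2 + 0 + 0 = 25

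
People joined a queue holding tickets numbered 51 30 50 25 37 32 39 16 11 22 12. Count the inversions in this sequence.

43 inversions

Element-by-element contributions:
51 → 30, 50, 25, 37, 32, 39, 16, 11, 22, 12 → 10
30 → 25, 16, 11, 22, 12 → 5
50 → 25, 37, 32, 39, 16, 11, 22, 12 → 8
25 → 16, 11, 22, 12 → 4
37 → 32, 16, 11, 22, 12 → 5
32 → 16, 11, 22, 12 → 4
39 → 16, 11, 22, 12 → 4
16 → 11, 12 → 2
11 → none → 0
22 → 12 → 1
12 → none → 0
Sum: 10 + 5 + 8 + 4 + 5 + 4 + 4 + 2 + 0 + 1 + 0 = 43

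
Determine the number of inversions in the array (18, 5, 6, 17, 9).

Count, for each position, how many later elements it exceeds:
18 → 5, 6, 17, 9 → 4
5 → none → 0
6 → none → 0
17 → 9 → 1
9 → none → 0
Sum: 4 + 0 + 0 + 1 + 0 = 5

5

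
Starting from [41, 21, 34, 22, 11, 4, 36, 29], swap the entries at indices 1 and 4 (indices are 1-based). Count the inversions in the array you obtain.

14

Positions 1 and 4 hold 41 and 22; after swapping, the array is [22, 21, 34, 41, 11, 4, 36, 29].
Element-by-element contributions:
22 → 21, 11, 4 → 3
21 → 11, 4 → 2
34 → 11, 4, 29 → 3
41 → 11, 4, 36, 29 → 4
11 → 4 → 1
4 → none → 0
36 → 29 → 1
29 → none → 0
Sum: 3 + 2 + 3 + 4 + 1 + 0 + 1 + 0 = 14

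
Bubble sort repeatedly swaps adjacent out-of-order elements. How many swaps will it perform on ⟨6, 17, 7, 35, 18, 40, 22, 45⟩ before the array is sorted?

Each adjacent swap fixes exactly one inversion, so the minimum swap count equals the number of inversions.
Count inversions — for each element, later elements that are smaller:
6: none → 0
17: 7 → 1
7: none → 0
35: 18, 22 → 2
18: none → 0
40: 22 → 1
22: none → 0
45: none → 0
Total inversions: 0 + 1 + 0 + 2 + 0 + 1 + 0 + 0 = 4

There are 4 adjacent swaps.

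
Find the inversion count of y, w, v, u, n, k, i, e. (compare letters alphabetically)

28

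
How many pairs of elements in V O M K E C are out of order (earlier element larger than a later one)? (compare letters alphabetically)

For each element, count later entries that are smaller:
V → O, M, K, E, C → 5
O → M, K, E, C → 4
M → K, E, C → 3
K → E, C → 2
E → C → 1
C → none → 0
Sum: 5 + 4 + 3 + 2 + 1 + 0 = 15

15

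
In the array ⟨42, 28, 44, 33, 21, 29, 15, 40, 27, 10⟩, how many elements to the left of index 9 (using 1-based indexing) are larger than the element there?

6

The element at index 9 is 27.
Elements before it: 42, 28, 44, 33, 21, 29, 15, 40
Those larger than 27: 42, 28, 44, 33, 29, 40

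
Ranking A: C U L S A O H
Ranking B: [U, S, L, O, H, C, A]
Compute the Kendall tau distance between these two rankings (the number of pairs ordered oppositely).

8 discordant pairs

Assign each item its position (1..7) in the first ordering, then rewrite the second ordering as that position sequence:
positions: C→1, U→2, L→3, S→4, A→5, O→6, H→7
second ordering as positions: [2, 4, 3, 6, 7, 1, 5]
Discordant pairs = inversions in this position sequence.
2: 1 → 1
4: 3, 1 → 2
3: 1 → 1
6: 1, 5 → 2
7: 1, 5 → 2
1: 0
5: 0
Total: 1 + 2 + 1 + 2 + 2 + 0 + 0 = 8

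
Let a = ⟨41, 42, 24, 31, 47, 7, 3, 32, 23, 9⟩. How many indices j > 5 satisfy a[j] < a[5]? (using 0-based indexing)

The element at index 5 is 7.
Elements after it: 3, 32, 23, 9
Those smaller than 7: 3

1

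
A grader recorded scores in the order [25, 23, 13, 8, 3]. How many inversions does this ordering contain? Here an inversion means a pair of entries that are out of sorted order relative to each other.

Out-of-order pairs: 10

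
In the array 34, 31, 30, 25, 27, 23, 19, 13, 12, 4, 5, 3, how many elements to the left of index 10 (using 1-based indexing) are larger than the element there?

The element at index 10 is 4.
Elements before it: 34, 31, 30, 25, 27, 23, 19, 13, 12
Those larger than 4: 34, 31, 30, 25, 27, 23, 19, 13, 12

9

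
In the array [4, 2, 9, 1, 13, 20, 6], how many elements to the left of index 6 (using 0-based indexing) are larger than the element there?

3 such elements

The element at index 6 is 6.
Elements before it: 4, 2, 9, 1, 13, 20
Those larger than 6: 9, 13, 20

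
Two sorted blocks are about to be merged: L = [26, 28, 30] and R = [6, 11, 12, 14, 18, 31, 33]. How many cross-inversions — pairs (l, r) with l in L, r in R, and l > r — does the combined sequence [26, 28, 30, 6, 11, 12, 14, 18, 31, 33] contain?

15 split inversions

Take each right-half value and tally the left-half values above it:
r = 6: 26, 28, 30 → 3
r = 11: 26, 28, 30 → 3
r = 12: 26, 28, 30 → 3
r = 14: 26, 28, 30 → 3
r = 18: 26, 28, 30 → 3
r = 31: none → 0
r = 33: none → 0
Cross-inversions: 3 + 3 + 3 + 3 + 3 + 0 + 0 = 15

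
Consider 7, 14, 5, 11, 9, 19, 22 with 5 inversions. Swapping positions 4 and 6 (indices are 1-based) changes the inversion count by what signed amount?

Positions 4 and 6 hold 11 and 19; after swapping, the array is [7, 14, 5, 19, 9, 11, 22].
Count, for each position, how many later elements it exceeds:
7: 1
14: 3
5: 0
19: 2
9: 0
11: 0
22: 0
Sum: 1 + 3 + 0 + 2 + 0 + 0 + 0 = 6
Change: 6 − 5 = +1

+1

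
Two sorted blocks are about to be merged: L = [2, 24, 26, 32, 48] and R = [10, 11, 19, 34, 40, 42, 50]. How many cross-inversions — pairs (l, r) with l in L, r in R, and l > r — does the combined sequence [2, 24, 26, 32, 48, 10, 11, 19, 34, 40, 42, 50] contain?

Count, for every r in R, how many entries of L exceed r:
r = 10: 24, 26, 32, 48 → 4
r = 11: 24, 26, 32, 48 → 4
r = 19: 24, 26, 32, 48 → 4
r = 34: 48 → 1
r = 40: 48 → 1
r = 42: 48 → 1
r = 50: none → 0
Cross-inversions: 4 + 4 + 4 + 1 + 1 + 1 + 0 = 15

There are 15 split inversions.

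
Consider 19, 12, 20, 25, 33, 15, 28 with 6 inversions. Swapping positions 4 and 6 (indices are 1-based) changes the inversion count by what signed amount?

-1

Positions 4 and 6 hold 25 and 15; after swapping, the array is [19, 12, 20, 15, 33, 25, 28].
For each element, count later entries that are smaller:
19 → 12, 15 → 2
12 → none → 0
20 → 15 → 1
15 → none → 0
33 → 25, 28 → 2
25 → none → 0
28 → none → 0
Sum: 2 + 0 + 1 + 0 + 2 + 0 + 0 = 5
Change: 5 − 6 = -1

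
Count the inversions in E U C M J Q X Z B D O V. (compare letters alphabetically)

Element-by-element contributions:
E → C, B, D → 3
U → C, M, J, Q, B, D, O → 7
C → B → 1
M → J, B, D → 3
J → B, D → 2
Q → B, D, O → 3
X → B, D, O, V → 4
Z → B, D, O, V → 4
B → none → 0
D → none → 0
O → none → 0
V → none → 0
Sum: 3 + 7 + 1 + 3 + 2 + 3 + 4 + 4 + 0 + 0 + 0 + 0 = 27

27 inversions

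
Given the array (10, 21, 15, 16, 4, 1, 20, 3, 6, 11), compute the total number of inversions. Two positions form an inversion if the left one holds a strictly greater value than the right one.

Sweep left to right; for each value list the smaller values that follow it:
10: 4
21: 8
15: 5
16: 5
4: 2
1: 0
20: 3
3: 0
6: 0
11: 0
Sum: 4 + 8 + 5 + 5 + 2 + 0 + 3 + 0 + 0 + 0 = 27

27 inversions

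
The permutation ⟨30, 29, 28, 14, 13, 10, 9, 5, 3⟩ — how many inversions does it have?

36

Element-by-element contributions:
30: 8
29: 7
28: 6
14: 5
13: 4
10: 3
9: 2
5: 1
3: 0
Sum: 8 + 7 + 6 + 5 + 4 + 3 + 2 + 1 + 0 = 36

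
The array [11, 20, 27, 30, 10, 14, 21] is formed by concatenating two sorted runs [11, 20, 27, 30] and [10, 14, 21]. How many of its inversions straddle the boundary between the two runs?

9 split inversions

Count, for every r in R, how many entries of L exceed r:
r = 10: 11, 20, 27, 30 → 4
r = 14: 20, 27, 30 → 3
r = 21: 27, 30 → 2
Cross-inversions: 4 + 3 + 2 = 9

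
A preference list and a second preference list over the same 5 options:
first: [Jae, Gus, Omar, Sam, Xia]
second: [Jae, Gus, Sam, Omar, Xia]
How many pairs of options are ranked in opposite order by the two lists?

1

Assign each item its position (1..5) in the first ordering, then rewrite the second ordering as that position sequence:
positions: Jae→1, Gus→2, Omar→3, Sam→4, Xia→5
second ordering as positions: [1, 2, 4, 3, 5]
Discordant pairs = inversions in this position sequence.
1: 0
2: 0
4: 3 → 1
3: 0
5: 0
Total: 0 + 0 + 1 + 0 + 0 = 1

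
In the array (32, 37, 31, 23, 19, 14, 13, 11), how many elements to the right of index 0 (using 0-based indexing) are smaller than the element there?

6 such elements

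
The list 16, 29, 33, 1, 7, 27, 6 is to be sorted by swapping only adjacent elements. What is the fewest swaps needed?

The minimum number of adjacent swaps to sort an array equals its inversion count, since every such swap removes exactly one inversion.
Count inversions — for each element, later elements that are smaller:
16: 1, 7, 6 → 3
29: 1, 7, 27, 6 → 4
33: 1, 7, 27, 6 → 4
1: none → 0
7: 6 → 1
27: 6 → 1
6: none → 0
Total inversions: 3 + 4 + 4 + 0 + 1 + 1 + 0 = 13

13 swaps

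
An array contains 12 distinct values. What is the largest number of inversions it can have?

66

A reversed (strictly descending) arrangement makes every pair an inversion, giving C(12, 2) inversions.
C(12, 2) = 12·11/2 = 66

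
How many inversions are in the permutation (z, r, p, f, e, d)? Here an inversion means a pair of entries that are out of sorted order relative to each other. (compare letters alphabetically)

15

Count, for each position, how many later elements it exceeds:
z: 5
r: 4
p: 3
f: 2
e: 1
d: 0
Sum: 5 + 4 + 3 + 2 + 1 + 0 = 15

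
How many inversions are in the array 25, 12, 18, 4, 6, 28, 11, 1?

Count, for each position, how many later elements it exceeds:
25 → 12, 18, 4, 6, 11, 1 → 6
12 → 4, 6, 11, 1 → 4
18 → 4, 6, 11, 1 → 4
4 → 1 → 1
6 → 1 → 1
28 → 11, 1 → 2
11 → 1 → 1
1 → none → 0
Sum: 6 + 4 + 4 + 1 + 1 + 2 + 1 + 0 = 19

19 inversions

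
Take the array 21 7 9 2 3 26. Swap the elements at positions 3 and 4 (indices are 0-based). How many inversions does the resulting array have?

Positions 3 and 4 hold 2 and 3; after swapping, the array is [21, 7, 9, 3, 2, 26].
Element-by-element contributions:
21 → 7, 9, 3, 2 → 4
7 → 3, 2 → 2
9 → 3, 2 → 2
3 → 2 → 1
2 → none → 0
26 → none → 0
Sum: 4 + 2 + 2 + 1 + 0 + 0 = 9

9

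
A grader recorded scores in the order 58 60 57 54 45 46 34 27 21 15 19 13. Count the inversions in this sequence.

Sweep left to right; for each value list the smaller values that follow it:
58 → 57, 54, 45, 46, 34, 27, 21, 15, 19, 13 → 10
60 → 57, 54, 45, 46, 34, 27, 21, 15, 19, 13 → 10
57 → 54, 45, 46, 34, 27, 21, 15, 19, 13 → 9
54 → 45, 46, 34, 27, 21, 15, 19, 13 → 8
45 → 34, 27, 21, 15, 19, 13 → 6
46 → 34, 27, 21, 15, 19, 13 → 6
34 → 27, 21, 15, 19, 13 → 5
27 → 21, 15, 19, 13 → 4
21 → 15, 19, 13 → 3
15 → 13 → 1
19 → 13 → 1
13 → none → 0
Sum: 10 + 10 + 9 + 8 + 6 + 6 + 5 + 4 + 3 + 1 + 1 + 0 = 63

63 out-of-order pairs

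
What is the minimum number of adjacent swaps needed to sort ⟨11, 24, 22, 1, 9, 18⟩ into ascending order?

Minimum adjacent swaps = number of inversions (each swap of adjacent out-of-order elements removes one inversion and no swap can remove more).
Count inversions — for each element, later elements that are smaller:
11: 1, 9 → 2
24: 22, 1, 9, 18 → 4
22: 1, 9, 18 → 3
1: none → 0
9: none → 0
18: none → 0
Total inversions: 2 + 4 + 3 + 0 + 0 + 0 = 9

9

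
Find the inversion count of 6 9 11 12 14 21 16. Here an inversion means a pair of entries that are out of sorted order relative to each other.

Count, for each position, how many later elements it exceeds:
6 → none → 0
9 → none → 0
11 → none → 0
12 → none → 0
14 → none → 0
21 → 16 → 1
16 → none → 0
Sum: 0 + 0 + 0 + 0 + 0 + 1 + 0 = 1

1 out-of-order pair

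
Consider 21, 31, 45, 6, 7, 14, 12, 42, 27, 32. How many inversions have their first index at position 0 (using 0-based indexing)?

4

The element at index 0 is 21.
Elements after it: 31, 45, 6, 7, 14, 12, 42, 27, 32
Those smaller than 21: 6, 7, 14, 12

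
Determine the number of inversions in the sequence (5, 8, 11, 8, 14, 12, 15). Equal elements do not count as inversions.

2 out-of-order pairs

Count, for each position, how many later elements it exceeds:
5 → none → 0
8 → none → 0
11 → 8 → 1
8 → none → 0
14 → 12 → 1
12 → none → 0
15 → none → 0
Sum: 0 + 0 + 1 + 0 + 1 + 0 + 0 = 2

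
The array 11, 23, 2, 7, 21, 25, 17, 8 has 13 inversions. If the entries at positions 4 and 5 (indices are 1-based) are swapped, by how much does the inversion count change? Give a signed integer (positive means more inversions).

+1

Positions 4 and 5 hold 7 and 21; after swapping, the array is [11, 23, 2, 21, 7, 25, 17, 8].
For each element, count later entries that are smaller:
11: 3
23: 5
2: 0
21: 3
7: 0
25: 2
17: 1
8: 0
Sum: 3 + 5 + 0 + 3 + 0 + 2 + 1 + 0 = 14
Change: 14 − 13 = +1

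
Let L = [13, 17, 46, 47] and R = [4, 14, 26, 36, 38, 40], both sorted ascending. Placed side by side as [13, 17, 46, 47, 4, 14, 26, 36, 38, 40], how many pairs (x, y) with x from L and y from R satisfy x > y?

Take each right-half value and tally the left-half values above it:
r = 4: 13, 17, 46, 47 → 4
r = 14: 17, 46, 47 → 3
r = 26: 46, 47 → 2
r = 36: 46, 47 → 2
r = 38: 46, 47 → 2
r = 40: 46, 47 → 2
Cross-inversions: 4 + 3 + 2 + 2 + 2 + 2 = 15

15 split inversions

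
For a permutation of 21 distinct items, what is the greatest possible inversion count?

The maximum occurs when the array is in strictly decreasing order: every one of the C(21, 2) pairs is inverted.
C(21, 2) = 21·20/2 = 210

210 inversions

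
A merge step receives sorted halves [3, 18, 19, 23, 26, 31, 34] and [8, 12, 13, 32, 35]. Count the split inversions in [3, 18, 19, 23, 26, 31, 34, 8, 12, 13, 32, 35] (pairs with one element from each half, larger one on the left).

There are 19 cross-inversions.

Take each right-half value and tally the left-half values above it:
r = 8: 18, 19, 23, 26, 31, 34 → 6
r = 12: 18, 19, 23, 26, 31, 34 → 6
r = 13: 18, 19, 23, 26, 31, 34 → 6
r = 32: 34 → 1
r = 35: none → 0
Cross-inversions: 6 + 6 + 6 + 1 + 0 = 19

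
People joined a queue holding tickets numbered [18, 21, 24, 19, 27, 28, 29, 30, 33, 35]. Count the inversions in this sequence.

2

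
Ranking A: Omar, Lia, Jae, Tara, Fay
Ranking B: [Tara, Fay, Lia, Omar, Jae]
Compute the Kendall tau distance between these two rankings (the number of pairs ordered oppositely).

Assign each item its position (1..5) in the first ordering, then rewrite the second ordering as that position sequence:
positions: Omar→1, Lia→2, Jae→3, Tara→4, Fay→5
second ordering as positions: [4, 5, 2, 1, 3]
Discordant pairs = inversions in this position sequence.
4: 2, 1, 3 → 3
5: 2, 1, 3 → 3
2: 1 → 1
1: 0
3: 0
Total: 3 + 3 + 1 + 0 + 0 = 7

7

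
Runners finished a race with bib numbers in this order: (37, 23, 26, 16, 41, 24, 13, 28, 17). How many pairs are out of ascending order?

There are 22 out-of-order pairs.

Count, for each position, how many later elements it exceeds:
37: 7
23: 3
26: 4
16: 1
41: 4
24: 2
13: 0
28: 1
17: 0
Sum: 7 + 3 + 4 + 1 + 4 + 2 + 0 + 1 + 0 = 22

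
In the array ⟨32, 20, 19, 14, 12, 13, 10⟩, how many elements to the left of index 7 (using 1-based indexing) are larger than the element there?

The element at index 7 is 10.
Elements before it: 32, 20, 19, 14, 12, 13
Those larger than 10: 32, 20, 19, 14, 12, 13

6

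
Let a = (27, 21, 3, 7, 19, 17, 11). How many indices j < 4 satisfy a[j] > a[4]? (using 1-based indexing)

2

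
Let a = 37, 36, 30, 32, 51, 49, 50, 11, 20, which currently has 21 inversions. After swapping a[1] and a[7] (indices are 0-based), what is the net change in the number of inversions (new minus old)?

Positions 1 and 7 hold 36 and 11; after swapping, the array is [37, 11, 30, 32, 51, 49, 50, 36, 20].
Sweep left to right; for each value list the smaller values that follow it:
37 → 11, 30, 32, 36, 20 → 5
11 → none → 0
30 → 20 → 1
32 → 20 → 1
51 → 49, 50, 36, 20 → 4
49 → 36, 20 → 2
50 → 36, 20 → 2
36 → 20 → 1
20 → none → 0
Sum: 5 + 0 + 1 + 1 + 4 + 2 + 2 + 1 + 0 = 16
Change: 16 − 21 = -5

-5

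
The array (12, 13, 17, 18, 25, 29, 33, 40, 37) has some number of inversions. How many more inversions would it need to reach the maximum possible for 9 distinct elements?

Maximum inversions for 9 distinct elements is C(9, 2) = 9·8/2 = 36.
Current inversions — for each element, count later smaller elements:
12: 0
13: 0
17: 0
18: 0
25: 0
29: 0
33: 0
40: 1
37: 0
Current total: 0 + 0 + 0 + 0 + 0 + 0 + 0 + 1 + 0 = 1
Shortfall: 36 − 1 = 35

35 inversions short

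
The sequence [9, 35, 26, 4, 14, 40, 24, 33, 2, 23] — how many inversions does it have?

Count, for each position, how many later elements it exceeds:
9: 2
35: 7
26: 5
4: 1
14: 1
40: 4
24: 2
33: 2
2: 0
23: 0
Sum: 2 + 7 + 5 + 1 + 1 + 4 + 2 + 2 + 0 + 0 = 24

24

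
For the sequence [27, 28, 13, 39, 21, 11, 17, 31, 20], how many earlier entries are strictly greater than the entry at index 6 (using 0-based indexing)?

The element at index 6 is 17.
Elements before it: 27, 28, 13, 39, 21, 11
Those larger than 17: 27, 28, 39, 21

4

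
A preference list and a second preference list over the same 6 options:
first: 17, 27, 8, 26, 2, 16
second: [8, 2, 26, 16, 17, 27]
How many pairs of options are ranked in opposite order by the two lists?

Assign each item its position (1..6) in the first ordering, then rewrite the second ordering as that position sequence:
positions: 17→1, 27→2, 8→3, 26→4, 2→5, 16→6
second ordering as positions: [3, 5, 4, 6, 1, 2]
Discordant pairs = inversions in this position sequence.
3: 1, 2 → 2
5: 4, 1, 2 → 3
4: 1, 2 → 2
6: 1, 2 → 2
1: 0
2: 0
Total: 2 + 3 + 2 + 2 + 0 + 0 = 9

9 pairs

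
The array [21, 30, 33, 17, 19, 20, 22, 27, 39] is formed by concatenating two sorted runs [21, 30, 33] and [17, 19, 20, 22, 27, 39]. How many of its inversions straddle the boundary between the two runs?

There are 13 split inversions.

For each element r of the right run, count left-run elements greater than r:
r = 17: 21, 30, 33 → 3
r = 19: 21, 30, 33 → 3
r = 20: 21, 30, 33 → 3
r = 22: 30, 33 → 2
r = 27: 30, 33 → 2
r = 39: none → 0
Cross-inversions: 3 + 3 + 3 + 2 + 2 + 0 = 13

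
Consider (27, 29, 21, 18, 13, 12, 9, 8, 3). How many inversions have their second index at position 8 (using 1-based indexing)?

7 such elements

The element at index 8 is 8.
Elements before it: 27, 29, 21, 18, 13, 12, 9
Those larger than 8: 27, 29, 21, 18, 13, 12, 9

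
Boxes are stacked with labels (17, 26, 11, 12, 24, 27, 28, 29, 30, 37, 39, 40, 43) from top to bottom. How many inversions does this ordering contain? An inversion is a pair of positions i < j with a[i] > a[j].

Out-of-order pairs: 5

Count, for each position, how many later elements it exceeds:
17 → 11, 12 → 2
26 → 11, 12, 24 → 3
11 → none → 0
12 → none → 0
24 → none → 0
27 → none → 0
28 → none → 0
29 → none → 0
30 → none → 0
37 → none → 0
39 → none → 0
40 → none → 0
43 → none → 0
Sum: 2 + 3 + 0 + 0 + 0 + 0 + 0 + 0 + 0 + 0 + 0 + 0 + 0 = 5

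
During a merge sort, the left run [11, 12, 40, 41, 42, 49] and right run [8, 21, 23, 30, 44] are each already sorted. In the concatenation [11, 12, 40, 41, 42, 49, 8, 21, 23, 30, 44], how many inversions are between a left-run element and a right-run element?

19

Take each right-half value and tally the left-half values above it:
r = 8: 11, 12, 40, 41, 42, 49 → 6
r = 21: 40, 41, 42, 49 → 4
r = 23: 40, 41, 42, 49 → 4
r = 30: 40, 41, 42, 49 → 4
r = 44: 49 → 1
Cross-inversions: 6 + 4 + 4 + 4 + 1 = 19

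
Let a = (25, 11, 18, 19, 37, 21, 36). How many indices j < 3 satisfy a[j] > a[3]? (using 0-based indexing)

The element at index 3 is 19.
Elements before it: 25, 11, 18
Those larger than 19: 25

1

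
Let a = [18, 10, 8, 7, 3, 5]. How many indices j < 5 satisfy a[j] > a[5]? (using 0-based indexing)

The element at index 5 is 5.
Elements before it: 18, 10, 8, 7, 3
Those larger than 5: 18, 10, 8, 7

4 such elements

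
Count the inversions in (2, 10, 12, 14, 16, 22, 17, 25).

Sweep left to right; for each value list the smaller values that follow it:
2: 0
10: 0
12: 0
14: 0
16: 0
22: 1
17: 0
25: 0
Sum: 0 + 0 + 0 + 0 + 0 + 1 + 0 + 0 = 1

Inversions: 1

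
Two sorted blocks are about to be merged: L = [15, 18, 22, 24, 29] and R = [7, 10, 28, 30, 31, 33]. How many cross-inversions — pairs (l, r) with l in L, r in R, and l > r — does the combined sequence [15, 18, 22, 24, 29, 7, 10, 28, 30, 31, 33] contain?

For each element r of the right run, count left-run elements greater than r:
r = 7: 15, 18, 22, 24, 29 → 5
r = 10: 15, 18, 22, 24, 29 → 5
r = 28: 29 → 1
r = 30: none → 0
r = 31: none → 0
r = 33: none → 0
Cross-inversions: 5 + 5 + 1 + 0 + 0 + 0 = 11

11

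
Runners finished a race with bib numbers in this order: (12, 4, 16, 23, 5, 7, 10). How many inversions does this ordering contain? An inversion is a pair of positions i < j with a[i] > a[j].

10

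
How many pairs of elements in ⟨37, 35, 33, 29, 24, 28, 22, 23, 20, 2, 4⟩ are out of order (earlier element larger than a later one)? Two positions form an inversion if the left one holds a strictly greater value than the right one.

52 inversions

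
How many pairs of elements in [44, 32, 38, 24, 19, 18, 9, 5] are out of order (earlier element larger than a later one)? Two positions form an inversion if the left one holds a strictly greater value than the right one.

27 inversions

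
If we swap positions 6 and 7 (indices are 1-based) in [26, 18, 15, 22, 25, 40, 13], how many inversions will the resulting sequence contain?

There are 10 inversions.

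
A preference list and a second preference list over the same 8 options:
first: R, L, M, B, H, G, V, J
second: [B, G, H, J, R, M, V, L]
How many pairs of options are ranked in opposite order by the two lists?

16

Assign each item its position (1..8) in the first ordering, then rewrite the second ordering as that position sequence:
positions: R→1, L→2, M→3, B→4, H→5, G→6, V→7, J→8
second ordering as positions: [4, 6, 5, 8, 1, 3, 7, 2]
Discordant pairs = inversions in this position sequence.
4: 1, 3, 2 → 3
6: 5, 1, 3, 2 → 4
5: 1, 3, 2 → 3
8: 1, 3, 7, 2 → 4
1: 0
3: 2 → 1
7: 2 → 1
2: 0
Total: 3 + 4 + 3 + 4 + 0 + 1 + 1 + 0 = 16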